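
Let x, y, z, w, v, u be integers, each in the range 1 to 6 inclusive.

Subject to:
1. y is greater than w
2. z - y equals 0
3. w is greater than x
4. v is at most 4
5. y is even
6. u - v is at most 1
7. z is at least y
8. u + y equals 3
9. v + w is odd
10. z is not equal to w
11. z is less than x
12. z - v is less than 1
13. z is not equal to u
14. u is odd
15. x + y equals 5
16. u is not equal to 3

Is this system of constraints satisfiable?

Constraints 1, 3, 7, and 11 give y ≤ z, z < x, x < w, w < y. Chaining: y ≤ z < x < w < y, which forces y < y — impossible.

Unsatisfiable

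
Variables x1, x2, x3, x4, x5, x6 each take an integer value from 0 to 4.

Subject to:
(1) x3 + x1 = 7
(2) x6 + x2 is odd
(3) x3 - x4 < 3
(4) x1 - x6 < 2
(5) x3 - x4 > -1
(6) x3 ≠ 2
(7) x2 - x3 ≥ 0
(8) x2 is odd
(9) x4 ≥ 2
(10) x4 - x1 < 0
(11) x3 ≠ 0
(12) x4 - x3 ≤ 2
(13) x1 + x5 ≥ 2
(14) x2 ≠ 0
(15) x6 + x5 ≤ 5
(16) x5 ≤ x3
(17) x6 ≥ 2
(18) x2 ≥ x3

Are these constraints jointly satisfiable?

One satisfying assignment is x1 = 4, x2 = 3, x3 = 3, x4 = 3, x5 = 1, x6 = 4.
For the less obvious constraints — constraint 1: x3 + x1 = 7; constraint 3: x3 - x4 = 0 — and the others hold by inspection.

Satisfiable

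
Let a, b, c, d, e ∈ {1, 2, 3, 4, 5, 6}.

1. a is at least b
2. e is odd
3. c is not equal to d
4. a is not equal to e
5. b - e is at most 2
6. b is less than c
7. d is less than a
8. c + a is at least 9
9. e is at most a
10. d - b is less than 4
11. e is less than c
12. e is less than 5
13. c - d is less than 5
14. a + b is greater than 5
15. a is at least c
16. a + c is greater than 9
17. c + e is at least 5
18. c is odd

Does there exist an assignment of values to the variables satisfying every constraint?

Setting (a, b, c, d, e) = (6, 1, 5, 3, 1) satisfies everything: constraint 5: b - e = 0; constraint 8: c + a = 11; constraint 10: d - b = 2, and the others follow.

Satisfiable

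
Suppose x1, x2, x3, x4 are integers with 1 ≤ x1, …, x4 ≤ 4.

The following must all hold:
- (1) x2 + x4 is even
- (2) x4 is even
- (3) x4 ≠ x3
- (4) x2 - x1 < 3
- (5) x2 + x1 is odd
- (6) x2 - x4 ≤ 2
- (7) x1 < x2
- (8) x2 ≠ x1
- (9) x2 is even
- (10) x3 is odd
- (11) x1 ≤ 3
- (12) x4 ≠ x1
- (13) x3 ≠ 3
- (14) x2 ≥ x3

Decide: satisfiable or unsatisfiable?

Satisfiable

Take x1 = 1, x2 = 2, x3 = 1, x4 = 2. Then constraint 4: x2 - x1 = 1; constraint 6: x2 - x4 = 0, and every other listed constraint is also met.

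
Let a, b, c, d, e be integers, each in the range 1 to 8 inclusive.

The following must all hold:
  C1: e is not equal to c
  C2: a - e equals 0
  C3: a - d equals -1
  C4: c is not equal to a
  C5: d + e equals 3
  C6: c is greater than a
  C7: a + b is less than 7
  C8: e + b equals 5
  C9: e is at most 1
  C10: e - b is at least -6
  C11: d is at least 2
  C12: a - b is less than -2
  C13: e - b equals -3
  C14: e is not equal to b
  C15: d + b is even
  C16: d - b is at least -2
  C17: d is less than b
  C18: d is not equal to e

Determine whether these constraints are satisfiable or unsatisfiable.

Satisfiable

Setting (a, b, c, d, e) = (1, 4, 2, 2, 1) satisfies everything: constraint 2: a - e = 0; constraint 3: a - d = -1, and the others follow.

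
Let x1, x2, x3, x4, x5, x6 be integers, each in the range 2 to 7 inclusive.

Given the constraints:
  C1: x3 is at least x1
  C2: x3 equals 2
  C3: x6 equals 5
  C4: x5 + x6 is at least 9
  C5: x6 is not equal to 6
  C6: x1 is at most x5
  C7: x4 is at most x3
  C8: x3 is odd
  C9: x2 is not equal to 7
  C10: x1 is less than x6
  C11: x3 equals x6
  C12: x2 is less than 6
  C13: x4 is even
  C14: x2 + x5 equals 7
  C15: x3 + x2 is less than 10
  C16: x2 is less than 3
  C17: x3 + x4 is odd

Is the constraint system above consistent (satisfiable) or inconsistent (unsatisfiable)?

Constraint 2 fixes x3 = 2 and constraint 3 fixes x6 = 5, but constraint 11 requires x3 = x6. Since 2 ≠ 5, contradiction.

Unsatisfiable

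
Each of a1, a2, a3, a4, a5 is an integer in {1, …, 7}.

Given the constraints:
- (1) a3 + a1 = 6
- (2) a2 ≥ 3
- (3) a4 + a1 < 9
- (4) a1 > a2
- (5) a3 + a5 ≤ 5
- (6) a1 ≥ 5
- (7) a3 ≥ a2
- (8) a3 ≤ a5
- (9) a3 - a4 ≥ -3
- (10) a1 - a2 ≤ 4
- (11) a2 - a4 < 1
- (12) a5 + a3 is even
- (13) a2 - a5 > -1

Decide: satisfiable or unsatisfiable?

From constraints 2 and 7: a3 ≥ a2 ≥ 3. From constraint 6: a1 ≥ 5. Hence a3 + a1 ≥ 8. But constraint 1 requires a3 + a1 = 6, and 6 < 8. Contradiction.

Unsatisfiable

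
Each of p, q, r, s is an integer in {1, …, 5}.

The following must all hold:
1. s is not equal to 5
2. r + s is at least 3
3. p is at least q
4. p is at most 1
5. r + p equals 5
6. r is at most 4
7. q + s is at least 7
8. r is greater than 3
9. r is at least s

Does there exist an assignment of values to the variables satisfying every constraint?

From constraints 3 and 4: q ≤ p ≤ 1. From constraints 6 and 9: s ≤ r ≤ 4. Hence q + s ≤ 5. But constraint 7 requires q + s ≥ 7, and 7 > 5. Contradiction.

Unsatisfiable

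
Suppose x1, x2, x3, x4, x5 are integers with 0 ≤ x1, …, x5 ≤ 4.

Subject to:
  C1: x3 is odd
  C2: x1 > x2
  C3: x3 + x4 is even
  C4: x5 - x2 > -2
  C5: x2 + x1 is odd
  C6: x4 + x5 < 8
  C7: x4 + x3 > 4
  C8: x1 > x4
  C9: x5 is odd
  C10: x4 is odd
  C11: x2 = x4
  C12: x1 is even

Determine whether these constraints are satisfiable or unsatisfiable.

Satisfiable

Take x1 = 4, x2 = 3, x3 = 3, x4 = 3, x5 = 3. Then constraint 4: x5 - x2 = 0; constraint 6: x4 + x5 = 6, and every other listed constraint is also met.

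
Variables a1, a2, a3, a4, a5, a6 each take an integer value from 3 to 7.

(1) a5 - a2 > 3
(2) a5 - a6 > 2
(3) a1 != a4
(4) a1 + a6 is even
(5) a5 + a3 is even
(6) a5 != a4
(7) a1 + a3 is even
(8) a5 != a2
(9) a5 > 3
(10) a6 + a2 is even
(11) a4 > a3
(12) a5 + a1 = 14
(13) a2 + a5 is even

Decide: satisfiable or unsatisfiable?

Satisfiable

One satisfying assignment is a1 = 7, a2 = 3, a3 = 3, a4 = 5, a5 = 7, a6 = 3.
For the less obvious constraints — constraint 1: a5 - a2 = 4; constraint 2: a5 - a6 = 4 — and the others hold by inspection.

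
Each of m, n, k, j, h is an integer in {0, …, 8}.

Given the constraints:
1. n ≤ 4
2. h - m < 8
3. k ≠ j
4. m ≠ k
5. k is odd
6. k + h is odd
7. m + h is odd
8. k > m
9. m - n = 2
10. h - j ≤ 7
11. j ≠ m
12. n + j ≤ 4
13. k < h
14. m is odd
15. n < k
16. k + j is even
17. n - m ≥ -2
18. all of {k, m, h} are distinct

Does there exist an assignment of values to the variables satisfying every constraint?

Setting (m, n, k, j, h) = (3, 1, 5, 1, 8) satisfies everything: constraint 2: h - m = 5; constraint 9: m - n = 2; constraint 10: h - j = 7, and the others follow.

Satisfiable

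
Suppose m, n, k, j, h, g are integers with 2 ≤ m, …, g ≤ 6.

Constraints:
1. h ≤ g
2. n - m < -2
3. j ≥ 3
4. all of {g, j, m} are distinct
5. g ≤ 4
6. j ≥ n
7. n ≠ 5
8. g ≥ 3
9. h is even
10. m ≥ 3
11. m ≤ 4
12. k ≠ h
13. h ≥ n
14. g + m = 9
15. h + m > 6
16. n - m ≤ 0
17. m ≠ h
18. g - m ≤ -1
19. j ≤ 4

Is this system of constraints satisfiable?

Unsatisfiable

Constraints 3, 5, 8, 10, 11, and 19 confine each of g, j, m to the 2 values {3, 4}.
Constraint 4 requires all 3 of them to be distinct, but only 2 values are available — impossible by the pigeonhole principle.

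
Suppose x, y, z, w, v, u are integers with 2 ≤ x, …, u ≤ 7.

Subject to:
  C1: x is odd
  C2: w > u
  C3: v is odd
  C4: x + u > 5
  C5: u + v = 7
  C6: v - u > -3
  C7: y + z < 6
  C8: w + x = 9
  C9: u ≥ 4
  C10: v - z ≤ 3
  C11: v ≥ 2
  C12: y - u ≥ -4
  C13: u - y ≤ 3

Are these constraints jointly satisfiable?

Setting (x, y, z, w, v, u) = (3, 3, 2, 6, 3, 4) satisfies everything: constraint 4: x + u = 7; constraint 5: u + v = 7, and the others follow.

Satisfiable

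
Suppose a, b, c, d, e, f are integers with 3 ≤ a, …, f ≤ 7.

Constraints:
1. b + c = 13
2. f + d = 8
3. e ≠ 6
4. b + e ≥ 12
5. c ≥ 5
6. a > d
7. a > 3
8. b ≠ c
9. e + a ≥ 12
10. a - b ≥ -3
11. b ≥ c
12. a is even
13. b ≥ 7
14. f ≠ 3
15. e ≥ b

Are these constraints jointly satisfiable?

Take a = 6, b = 7, c = 6, d = 4, e = 7, f = 4. Then constraint 1: b + c = 13; constraint 2: f + d = 8; constraint 4: b + e = 14, and every other listed constraint is also met.

Satisfiable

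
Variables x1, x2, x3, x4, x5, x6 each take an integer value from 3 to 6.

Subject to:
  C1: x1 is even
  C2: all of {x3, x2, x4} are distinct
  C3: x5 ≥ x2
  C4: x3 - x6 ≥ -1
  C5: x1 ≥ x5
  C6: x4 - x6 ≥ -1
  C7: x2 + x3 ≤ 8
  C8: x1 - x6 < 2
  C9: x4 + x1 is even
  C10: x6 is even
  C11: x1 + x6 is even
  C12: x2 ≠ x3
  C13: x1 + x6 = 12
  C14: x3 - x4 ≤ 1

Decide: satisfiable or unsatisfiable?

Try x1 = 6, x2 = 3, x3 = 5, x4 = 6, x5 = 3, x6 = 6.
Check constraint 4: x3 - x6 = -1; constraint 6: x4 - x6 = 0. The remaining constraints are straightforward to verify.

Satisfiable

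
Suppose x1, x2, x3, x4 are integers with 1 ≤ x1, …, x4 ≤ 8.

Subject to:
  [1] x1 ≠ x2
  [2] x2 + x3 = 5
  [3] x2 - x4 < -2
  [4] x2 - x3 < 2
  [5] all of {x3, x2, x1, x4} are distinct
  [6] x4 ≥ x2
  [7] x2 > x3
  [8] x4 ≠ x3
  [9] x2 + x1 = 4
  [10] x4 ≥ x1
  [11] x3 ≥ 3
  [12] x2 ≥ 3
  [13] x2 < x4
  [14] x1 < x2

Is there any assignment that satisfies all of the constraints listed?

From constraint 12: x2 ≥ 3. From constraint 11: x3 ≥ 3. Hence x2 + x3 ≥ 6. But constraint 2 requires x2 + x3 = 5, and 5 < 6. Contradiction.

Unsatisfiable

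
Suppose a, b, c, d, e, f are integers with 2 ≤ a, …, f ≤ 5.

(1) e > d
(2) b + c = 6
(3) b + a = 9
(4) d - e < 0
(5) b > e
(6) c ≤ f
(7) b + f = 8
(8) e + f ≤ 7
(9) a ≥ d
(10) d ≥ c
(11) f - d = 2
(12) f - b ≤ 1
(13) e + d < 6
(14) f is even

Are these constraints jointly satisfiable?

Satisfiable

Take a = 5, b = 4, c = 2, d = 2, e = 3, f = 4. Then constraint 2: b + c = 6; constraint 3: b + a = 9; constraint 4: d - e = -1, and every other listed constraint is also met.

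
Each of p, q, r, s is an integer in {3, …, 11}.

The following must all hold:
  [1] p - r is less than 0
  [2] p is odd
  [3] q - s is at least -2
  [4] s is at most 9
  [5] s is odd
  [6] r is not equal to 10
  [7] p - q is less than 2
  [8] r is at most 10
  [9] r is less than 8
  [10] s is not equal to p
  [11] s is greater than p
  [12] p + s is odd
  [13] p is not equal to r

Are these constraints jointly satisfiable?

Constraint 2 makes p odd and constraint 5 makes s odd, so p + s must be even. Constraint 12 says p + s is odd — contradiction.

Unsatisfiable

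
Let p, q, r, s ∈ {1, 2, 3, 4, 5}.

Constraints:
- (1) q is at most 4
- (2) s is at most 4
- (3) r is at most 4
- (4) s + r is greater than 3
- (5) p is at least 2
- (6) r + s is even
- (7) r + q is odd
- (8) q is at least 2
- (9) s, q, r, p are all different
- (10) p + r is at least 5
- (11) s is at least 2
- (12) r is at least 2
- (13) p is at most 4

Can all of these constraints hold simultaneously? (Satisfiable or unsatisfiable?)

Unsatisfiable

Constraints 1, 2, 3, 5, 8, 11, 12, and 13 confine each of s, q, r, p to the 3 values {2, …, 4}.
Constraint 9 requires all 4 of them to be distinct, but only 3 values are available — impossible by the pigeonhole principle.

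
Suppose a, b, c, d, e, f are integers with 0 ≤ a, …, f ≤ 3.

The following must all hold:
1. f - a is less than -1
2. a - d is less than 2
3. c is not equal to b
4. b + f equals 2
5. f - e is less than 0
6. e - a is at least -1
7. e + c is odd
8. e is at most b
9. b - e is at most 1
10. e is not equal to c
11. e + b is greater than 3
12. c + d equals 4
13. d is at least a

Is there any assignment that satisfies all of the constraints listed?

Setting (a, b, c, d, e, f) = (3, 2, 1, 3, 2, 0) satisfies everything: constraint 1: f - a = -3; constraint 2: a - d = 0, and the others follow.

Satisfiable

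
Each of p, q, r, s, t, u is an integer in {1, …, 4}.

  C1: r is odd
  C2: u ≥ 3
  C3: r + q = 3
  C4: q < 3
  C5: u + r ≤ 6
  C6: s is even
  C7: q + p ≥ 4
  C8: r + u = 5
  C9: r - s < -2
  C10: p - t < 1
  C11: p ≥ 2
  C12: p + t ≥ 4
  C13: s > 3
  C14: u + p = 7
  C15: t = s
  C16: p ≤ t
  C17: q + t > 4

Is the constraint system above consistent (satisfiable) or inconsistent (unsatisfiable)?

Satisfiable

The assignment p = 3, q = 2, r = 1, s = 4, t = 4, u = 4 works:
  constraint 3 holds since r + q = 3.
  constraint 5 holds since u + r = 5.
  constraint 7 holds since q + p = 5.
The rest check out directly.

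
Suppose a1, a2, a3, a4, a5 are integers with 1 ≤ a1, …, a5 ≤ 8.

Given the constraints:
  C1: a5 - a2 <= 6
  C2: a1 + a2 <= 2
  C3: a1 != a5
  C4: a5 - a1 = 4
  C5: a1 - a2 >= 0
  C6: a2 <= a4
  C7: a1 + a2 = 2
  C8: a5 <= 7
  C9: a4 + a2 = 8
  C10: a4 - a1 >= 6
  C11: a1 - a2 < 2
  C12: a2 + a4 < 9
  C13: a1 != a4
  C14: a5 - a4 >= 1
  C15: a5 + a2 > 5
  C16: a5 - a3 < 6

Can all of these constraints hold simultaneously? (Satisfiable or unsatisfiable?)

Unsatisfiable

Constraints 1, 5, 10, and 14 give a2 − a5 ≥ -6, a5 − a4 ≥ 1, a4 − a1 ≥ 6, a1 − a2 ≥ 0.
Adding all 4 inequalities: the left sides telescope to 0, and the right sides sum to (-6) + 1 + 6 + 0 = 1. So 0 ≥ 1, which is false.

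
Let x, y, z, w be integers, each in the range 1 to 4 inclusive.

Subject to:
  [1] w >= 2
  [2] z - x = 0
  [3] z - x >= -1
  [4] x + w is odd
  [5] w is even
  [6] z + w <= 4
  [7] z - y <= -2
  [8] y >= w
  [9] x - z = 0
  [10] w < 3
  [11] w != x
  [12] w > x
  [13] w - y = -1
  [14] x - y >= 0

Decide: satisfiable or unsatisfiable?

Constraints 3, 7, and 14 give x − y ≥ 0, y − z ≥ 2, z − x ≥ -1.
Adding all 3 inequalities: the left sides telescope to 0, and the right sides sum to 0 + 2 + (-1) = 1. So 0 ≥ 1, which is false.

Unsatisfiable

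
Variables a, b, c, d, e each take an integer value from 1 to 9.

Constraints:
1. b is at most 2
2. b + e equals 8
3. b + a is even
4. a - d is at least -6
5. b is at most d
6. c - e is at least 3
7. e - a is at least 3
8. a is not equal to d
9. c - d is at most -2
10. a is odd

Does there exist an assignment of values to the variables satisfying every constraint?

Unsatisfiable

Constraints 4, 6, 7, and 9 give d − c ≥ 2, c − e ≥ 3, e − a ≥ 3, a − d ≥ -6.
Adding all 4 inequalities: the left sides telescope to 0, and the right sides sum to 2 + 3 + 3 + (-6) = 2. So 0 ≥ 2, which is false.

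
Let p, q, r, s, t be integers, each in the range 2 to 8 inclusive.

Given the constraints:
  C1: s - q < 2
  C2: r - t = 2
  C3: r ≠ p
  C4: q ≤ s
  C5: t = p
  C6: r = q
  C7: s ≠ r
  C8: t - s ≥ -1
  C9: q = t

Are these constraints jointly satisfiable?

Unsatisfiable

From constraints 5, 6, and 9, r = q = t = p, so r = p. But constraint 3 says r ≠ p. Contradiction.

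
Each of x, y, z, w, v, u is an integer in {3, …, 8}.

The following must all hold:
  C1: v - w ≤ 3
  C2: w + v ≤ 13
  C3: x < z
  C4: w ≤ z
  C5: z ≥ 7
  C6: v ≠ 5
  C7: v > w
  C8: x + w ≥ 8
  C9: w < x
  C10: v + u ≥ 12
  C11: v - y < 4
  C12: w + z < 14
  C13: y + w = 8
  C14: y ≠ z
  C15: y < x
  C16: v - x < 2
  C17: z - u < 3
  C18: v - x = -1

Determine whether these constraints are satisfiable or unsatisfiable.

Take x = 7, y = 4, z = 8, w = 4, v = 6, u = 8. Then constraint 1: v - w = 2; constraint 2: w + v = 10, and every other listed constraint is also met.

Satisfiable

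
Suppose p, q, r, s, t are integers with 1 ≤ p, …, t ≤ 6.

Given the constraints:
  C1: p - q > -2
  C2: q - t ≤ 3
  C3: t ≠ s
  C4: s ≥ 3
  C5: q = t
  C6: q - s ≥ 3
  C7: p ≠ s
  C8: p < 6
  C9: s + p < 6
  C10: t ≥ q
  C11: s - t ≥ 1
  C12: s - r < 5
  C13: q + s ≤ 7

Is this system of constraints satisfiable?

Constraints 2, 6, and 11 give q − s ≥ 3, s − t ≥ 1, t − q ≥ -3.
Adding all 3 inequalities: the left sides telescope to 0, and the right sides sum to 3 + 1 + (-3) = 1. So 0 ≥ 1, which is false.

Unsatisfiable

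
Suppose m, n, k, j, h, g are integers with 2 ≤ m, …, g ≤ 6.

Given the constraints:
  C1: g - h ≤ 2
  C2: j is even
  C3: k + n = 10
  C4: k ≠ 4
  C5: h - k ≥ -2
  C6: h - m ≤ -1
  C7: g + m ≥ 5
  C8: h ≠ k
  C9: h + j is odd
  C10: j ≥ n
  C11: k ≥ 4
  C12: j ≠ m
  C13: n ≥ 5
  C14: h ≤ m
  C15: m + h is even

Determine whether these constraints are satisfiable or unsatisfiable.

One satisfying assignment is m = 5, n = 5, k = 5, j = 6, h = 3, g = 3.
For the less obvious constraints — constraint 1: g - h = 0; constraint 3: k + n = 10; constraint 5: h - k = -2 — and the others hold by inspection.

Satisfiable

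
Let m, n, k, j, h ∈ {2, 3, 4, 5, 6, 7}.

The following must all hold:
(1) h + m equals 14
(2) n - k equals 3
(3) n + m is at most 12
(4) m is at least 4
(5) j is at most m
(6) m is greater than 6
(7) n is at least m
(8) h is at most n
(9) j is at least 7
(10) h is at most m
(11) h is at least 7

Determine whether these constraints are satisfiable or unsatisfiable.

Unsatisfiable

From constraints 8 and 11: n ≥ h ≥ 7. From constraints 5 and 9: m ≥ j ≥ 7. Hence n + m ≥ 14. But constraint 3 requires n + m ≤ 12, and 12 < 14. Contradiction.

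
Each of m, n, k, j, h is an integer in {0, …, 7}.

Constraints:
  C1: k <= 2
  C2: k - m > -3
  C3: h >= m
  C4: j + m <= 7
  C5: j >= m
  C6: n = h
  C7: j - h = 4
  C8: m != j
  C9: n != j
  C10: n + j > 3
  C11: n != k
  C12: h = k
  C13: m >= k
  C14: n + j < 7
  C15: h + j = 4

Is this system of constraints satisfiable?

Unsatisfiable

From constraints 6 and 12, n = h = k, so n = k. But constraint 11 says n ≠ k. Contradiction.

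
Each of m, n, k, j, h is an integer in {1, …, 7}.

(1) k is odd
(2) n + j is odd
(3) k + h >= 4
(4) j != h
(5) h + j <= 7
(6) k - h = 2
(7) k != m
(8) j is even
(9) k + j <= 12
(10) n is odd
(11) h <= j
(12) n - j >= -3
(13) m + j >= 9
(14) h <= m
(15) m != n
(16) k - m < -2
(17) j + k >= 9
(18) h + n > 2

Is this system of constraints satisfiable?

The assignment m = 6, n = 3, k = 3, j = 6, h = 1 works:
  constraint 3 holds since k + h = 4.
  constraint 5 holds since h + j = 7.
The rest check out directly.

Satisfiable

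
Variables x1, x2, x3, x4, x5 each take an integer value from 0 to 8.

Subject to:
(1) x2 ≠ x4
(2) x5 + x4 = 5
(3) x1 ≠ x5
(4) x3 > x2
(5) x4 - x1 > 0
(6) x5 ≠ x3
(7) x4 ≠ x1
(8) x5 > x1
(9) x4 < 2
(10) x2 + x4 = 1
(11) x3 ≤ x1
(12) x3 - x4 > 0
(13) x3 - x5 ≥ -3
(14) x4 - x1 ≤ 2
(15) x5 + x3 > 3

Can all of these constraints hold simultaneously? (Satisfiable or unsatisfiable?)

Unsatisfiable

Constraints 5, 11, and 12 give x1 < x4, x4 < x3, x3 ≤ x1. Chaining: x1 < x4 < x3 ≤ x1, which forces x1 < x1 — impossible.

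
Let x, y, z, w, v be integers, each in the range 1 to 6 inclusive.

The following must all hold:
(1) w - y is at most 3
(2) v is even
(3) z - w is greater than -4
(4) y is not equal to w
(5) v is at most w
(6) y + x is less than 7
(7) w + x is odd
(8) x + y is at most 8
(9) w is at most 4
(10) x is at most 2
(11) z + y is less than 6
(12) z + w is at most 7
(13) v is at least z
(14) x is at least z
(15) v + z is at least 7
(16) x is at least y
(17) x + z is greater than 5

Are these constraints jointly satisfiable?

From constraints 5 and 9: v ≤ w ≤ 4. From constraints 10 and 14: z ≤ x ≤ 2. Hence v + z ≤ 6. But constraint 15 requires v + z ≥ 7, and 7 > 6. Contradiction.

Unsatisfiable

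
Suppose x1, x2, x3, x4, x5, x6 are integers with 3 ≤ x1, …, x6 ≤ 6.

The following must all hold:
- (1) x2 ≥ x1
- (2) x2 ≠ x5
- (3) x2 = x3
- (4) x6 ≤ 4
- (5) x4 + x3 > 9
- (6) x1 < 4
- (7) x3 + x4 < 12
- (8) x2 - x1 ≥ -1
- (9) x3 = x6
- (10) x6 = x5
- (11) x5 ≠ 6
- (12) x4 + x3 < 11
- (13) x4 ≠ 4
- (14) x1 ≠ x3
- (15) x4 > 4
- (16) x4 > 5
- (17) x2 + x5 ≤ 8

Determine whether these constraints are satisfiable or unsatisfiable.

From constraints 3, 9, and 10, x2 = x3 = x6 = x5, so x2 = x5. But constraint 2 says x2 ≠ x5. Contradiction.

Unsatisfiable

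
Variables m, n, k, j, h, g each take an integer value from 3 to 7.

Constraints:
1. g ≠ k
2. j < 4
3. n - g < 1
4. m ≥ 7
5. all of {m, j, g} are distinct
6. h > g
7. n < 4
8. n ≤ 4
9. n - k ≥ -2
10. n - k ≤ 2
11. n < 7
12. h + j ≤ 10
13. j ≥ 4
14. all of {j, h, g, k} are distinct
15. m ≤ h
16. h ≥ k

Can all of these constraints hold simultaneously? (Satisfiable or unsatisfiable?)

Unsatisfiable

From constraints 4 and 15: h ≥ m ≥ 7. From constraint 13: j ≥ 4. Hence h + j ≥ 11. But constraint 12 requires h + j ≤ 10, and 10 < 11. Contradiction.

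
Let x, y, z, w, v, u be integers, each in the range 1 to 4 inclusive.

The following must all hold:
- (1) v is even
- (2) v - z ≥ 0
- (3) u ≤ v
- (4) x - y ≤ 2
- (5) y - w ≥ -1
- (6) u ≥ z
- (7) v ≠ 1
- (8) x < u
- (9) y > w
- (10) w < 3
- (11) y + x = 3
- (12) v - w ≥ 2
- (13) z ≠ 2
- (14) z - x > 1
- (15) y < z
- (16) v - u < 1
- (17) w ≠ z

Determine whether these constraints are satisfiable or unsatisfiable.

The assignment x = 1, y = 2, z = 4, w = 1, v = 4, u = 4 works:
  constraint 2 holds since v - z = 0.
  constraint 4 holds since x - y = -1.
The rest check out directly.

Satisfiable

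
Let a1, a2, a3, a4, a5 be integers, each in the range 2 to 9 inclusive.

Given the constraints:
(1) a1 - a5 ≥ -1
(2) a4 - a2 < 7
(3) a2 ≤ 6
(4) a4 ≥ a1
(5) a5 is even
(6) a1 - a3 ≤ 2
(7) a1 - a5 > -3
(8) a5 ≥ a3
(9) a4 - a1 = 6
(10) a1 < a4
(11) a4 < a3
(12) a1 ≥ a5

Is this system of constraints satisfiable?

Constraints 8, 10, 11, and 12 give a4 < a3, a3 ≤ a5, a5 ≤ a1, a1 < a4. Chaining: a4 < a3 ≤ a5 ≤ a1 < a4, which forces a4 < a4 — impossible.

Unsatisfiable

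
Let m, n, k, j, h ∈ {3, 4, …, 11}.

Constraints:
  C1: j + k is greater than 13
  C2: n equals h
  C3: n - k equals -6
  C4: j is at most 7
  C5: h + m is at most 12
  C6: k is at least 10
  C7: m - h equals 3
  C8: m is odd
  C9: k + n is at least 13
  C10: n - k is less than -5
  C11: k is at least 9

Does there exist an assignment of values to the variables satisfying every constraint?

Satisfiable

The assignment m = 7, n = 4, k = 10, j = 6, h = 4 works:
  constraint 1 holds since j + k = 16.
  constraint 3 holds since n - k = -6.
  constraint 5 holds since h + m = 11.
The rest check out directly.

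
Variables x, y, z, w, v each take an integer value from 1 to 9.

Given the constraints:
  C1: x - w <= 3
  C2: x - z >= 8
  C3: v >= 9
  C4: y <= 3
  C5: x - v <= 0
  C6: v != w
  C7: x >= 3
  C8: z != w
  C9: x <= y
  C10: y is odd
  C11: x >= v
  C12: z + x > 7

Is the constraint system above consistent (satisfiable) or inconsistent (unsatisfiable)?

Unsatisfiable

From constraints 3 and 11: x ≥ v and v ≥ 9, so x ≥ 9. From constraints 4 and 9: x ≤ y and y ≤ 3, so x ≤ 3. But 3 < 9, so no value of x works.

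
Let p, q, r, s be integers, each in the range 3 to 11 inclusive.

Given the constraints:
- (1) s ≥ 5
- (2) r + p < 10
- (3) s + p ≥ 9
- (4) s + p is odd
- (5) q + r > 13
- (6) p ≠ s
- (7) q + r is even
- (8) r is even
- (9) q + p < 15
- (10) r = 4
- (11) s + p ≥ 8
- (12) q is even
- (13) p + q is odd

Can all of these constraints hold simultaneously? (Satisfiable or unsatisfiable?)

Satisfiable

One satisfying assignment is p = 3, q = 10, r = 4, s = 8.
For the less obvious constraints — constraint 2: r + p = 7; constraint 3: s + p = 11 — and the others hold by inspection.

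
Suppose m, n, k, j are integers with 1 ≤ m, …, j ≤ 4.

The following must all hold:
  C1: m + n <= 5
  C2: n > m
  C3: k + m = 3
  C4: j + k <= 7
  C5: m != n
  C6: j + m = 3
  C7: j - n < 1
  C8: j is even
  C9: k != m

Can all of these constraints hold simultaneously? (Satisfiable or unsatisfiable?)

Satisfiable

Setting (m, n, k, j) = (1, 2, 2, 2) satisfies everything: constraint 1: m + n = 3; constraint 3: k + m = 3; constraint 4: j + k = 4, and the others follow.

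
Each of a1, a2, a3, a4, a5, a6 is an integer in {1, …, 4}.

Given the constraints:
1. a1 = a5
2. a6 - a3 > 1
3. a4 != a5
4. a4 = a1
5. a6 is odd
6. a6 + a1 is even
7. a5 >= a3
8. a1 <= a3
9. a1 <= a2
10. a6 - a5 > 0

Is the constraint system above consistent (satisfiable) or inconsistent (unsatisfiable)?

From constraints 1 and 4, a4 = a1 = a5, so a4 = a5. But constraint 3 says a4 ≠ a5. Contradiction.

Unsatisfiable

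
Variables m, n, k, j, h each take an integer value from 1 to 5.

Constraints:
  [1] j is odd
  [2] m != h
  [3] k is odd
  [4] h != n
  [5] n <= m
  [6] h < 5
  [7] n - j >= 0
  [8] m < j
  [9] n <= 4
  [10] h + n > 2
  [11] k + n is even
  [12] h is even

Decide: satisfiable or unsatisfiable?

Unsatisfiable

Constraints 5, 7, and 8 give n ≤ m, m < j, j ≤ n. Chaining: n ≤ m < j ≤ n, which forces n < n — impossible.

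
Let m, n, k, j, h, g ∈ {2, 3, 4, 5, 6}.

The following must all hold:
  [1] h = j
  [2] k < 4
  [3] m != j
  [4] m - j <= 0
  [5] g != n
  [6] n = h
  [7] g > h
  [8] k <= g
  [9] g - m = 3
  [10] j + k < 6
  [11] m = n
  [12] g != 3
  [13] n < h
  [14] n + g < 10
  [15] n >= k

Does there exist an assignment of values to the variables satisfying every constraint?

From constraints 1, 6, and 11, m = n = h = j, so m = j. But constraint 3 says m ≠ j. Contradiction.

Unsatisfiable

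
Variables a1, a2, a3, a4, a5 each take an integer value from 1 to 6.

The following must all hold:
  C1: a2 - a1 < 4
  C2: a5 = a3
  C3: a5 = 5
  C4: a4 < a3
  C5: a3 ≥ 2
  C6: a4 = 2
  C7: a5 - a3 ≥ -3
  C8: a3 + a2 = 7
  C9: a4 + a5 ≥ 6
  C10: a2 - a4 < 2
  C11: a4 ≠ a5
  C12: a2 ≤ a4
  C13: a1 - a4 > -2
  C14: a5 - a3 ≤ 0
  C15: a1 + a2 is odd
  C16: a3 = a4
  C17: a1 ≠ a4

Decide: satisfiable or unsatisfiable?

Constraint 3 fixes a5 = 5 and constraint 6 fixes a4 = 2. Constraints 2 and 16 give a5 = a3 = a4, so a5 = a4. But 5 ≠ 2 — contradiction.

Unsatisfiable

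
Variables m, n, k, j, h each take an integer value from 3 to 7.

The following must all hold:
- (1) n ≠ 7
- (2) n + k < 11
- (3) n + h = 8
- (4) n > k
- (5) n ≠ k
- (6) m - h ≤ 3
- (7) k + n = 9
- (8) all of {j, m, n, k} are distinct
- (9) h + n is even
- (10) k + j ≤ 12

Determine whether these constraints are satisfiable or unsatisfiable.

One satisfying assignment is m = 3, n = 5, k = 4, j = 7, h = 3.
For the less obvious constraints — constraint 2: n + k = 9; constraint 3: n + h = 8 — and the others hold by inspection.

Satisfiable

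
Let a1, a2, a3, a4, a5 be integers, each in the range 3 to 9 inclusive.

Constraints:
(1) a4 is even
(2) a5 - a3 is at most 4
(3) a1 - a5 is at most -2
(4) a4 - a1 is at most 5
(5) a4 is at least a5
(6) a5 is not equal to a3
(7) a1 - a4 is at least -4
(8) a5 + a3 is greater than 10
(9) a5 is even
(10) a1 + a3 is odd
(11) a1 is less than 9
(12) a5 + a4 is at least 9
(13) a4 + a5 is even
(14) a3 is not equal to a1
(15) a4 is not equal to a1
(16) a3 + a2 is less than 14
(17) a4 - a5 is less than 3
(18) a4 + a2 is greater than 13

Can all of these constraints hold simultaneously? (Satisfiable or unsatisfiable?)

One satisfying assignment is a1 = 4, a2 = 8, a3 = 5, a4 = 6, a5 = 6.
For the less obvious constraints — constraint 2: a5 - a3 = 1; constraint 3: a1 - a5 = -2 — and the others hold by inspection.

Satisfiable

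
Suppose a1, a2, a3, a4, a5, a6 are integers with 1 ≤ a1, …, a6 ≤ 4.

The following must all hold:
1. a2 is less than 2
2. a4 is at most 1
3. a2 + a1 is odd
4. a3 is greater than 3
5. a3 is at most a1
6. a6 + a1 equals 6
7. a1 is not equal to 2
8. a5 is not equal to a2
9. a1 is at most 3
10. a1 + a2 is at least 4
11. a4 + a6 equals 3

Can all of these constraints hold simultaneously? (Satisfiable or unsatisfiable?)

From constraint 4: a3 ≥ 4. From constraints 5 and 9: a3 ≤ a1 and a1 ≤ 3, so a3 ≤ 3. But 3 < 4, so no value of a3 works.

Unsatisfiable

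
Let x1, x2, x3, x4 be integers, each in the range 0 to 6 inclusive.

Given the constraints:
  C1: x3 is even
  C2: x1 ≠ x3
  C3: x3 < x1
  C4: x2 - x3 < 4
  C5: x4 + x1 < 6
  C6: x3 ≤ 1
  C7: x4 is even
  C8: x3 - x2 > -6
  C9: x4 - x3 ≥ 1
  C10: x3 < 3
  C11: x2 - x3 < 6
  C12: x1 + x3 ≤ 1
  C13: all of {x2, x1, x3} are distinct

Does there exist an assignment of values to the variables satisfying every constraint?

Setting (x1, x2, x3, x4) = (1, 3, 0, 2) satisfies everything: constraint 4: x2 - x3 = 3; constraint 5: x4 + x1 = 3, and the others follow.

Satisfiable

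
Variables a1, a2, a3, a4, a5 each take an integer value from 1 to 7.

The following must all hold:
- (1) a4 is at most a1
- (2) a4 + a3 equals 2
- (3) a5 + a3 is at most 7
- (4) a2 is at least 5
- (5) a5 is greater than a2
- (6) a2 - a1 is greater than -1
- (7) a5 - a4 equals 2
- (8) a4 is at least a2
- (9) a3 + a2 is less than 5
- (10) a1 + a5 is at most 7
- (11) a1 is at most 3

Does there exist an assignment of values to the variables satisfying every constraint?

Unsatisfiable

From constraints 4 and 8: a4 ≥ a2 and a2 ≥ 5, so a4 ≥ 5. From constraints 1 and 11: a4 ≤ a1 and a1 ≤ 3, so a4 ≤ 3. But 3 < 5, so no value of a4 works.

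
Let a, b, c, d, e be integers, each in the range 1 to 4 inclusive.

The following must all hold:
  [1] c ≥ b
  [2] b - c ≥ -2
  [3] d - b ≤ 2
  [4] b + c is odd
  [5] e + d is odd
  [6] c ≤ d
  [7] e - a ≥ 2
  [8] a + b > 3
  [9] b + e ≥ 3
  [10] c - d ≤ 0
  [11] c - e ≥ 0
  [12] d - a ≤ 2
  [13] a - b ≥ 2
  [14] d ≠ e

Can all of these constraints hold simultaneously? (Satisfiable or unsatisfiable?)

Unsatisfiable

Constraints 3, 7, 10, 11, and 13 give a − b ≥ 2, b − d ≥ -2, d − c ≥ 0, c − e ≥ 0, e − a ≥ 2.
Adding all 5 inequalities: the left sides telescope to 0, and the right sides sum to 2 + (-2) + 0 + 0 + 2 = 2. So 0 ≥ 2, which is false.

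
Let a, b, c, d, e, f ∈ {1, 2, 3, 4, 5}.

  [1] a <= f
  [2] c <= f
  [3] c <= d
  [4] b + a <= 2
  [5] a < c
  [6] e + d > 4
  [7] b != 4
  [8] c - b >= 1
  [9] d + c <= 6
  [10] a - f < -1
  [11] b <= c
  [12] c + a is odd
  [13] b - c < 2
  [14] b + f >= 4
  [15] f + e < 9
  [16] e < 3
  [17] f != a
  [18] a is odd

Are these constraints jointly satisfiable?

Take a = 1, b = 1, c = 2, d = 4, e = 2, f = 5. Then constraint 4: b + a = 2; constraint 6: e + d = 6; constraint 8: c - b = 1, and every other listed constraint is also met.

Satisfiable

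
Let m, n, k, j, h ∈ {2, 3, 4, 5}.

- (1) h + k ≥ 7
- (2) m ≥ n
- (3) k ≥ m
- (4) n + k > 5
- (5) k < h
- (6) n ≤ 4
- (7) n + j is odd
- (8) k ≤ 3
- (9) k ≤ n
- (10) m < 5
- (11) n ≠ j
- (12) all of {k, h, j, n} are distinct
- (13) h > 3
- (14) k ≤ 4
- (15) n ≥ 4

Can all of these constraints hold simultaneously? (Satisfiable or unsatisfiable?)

Unsatisfiable

From constraints 2 and 15: m ≥ n and n ≥ 4, so m ≥ 4. From constraints 3 and 8: m ≤ k and k ≤ 3, so m ≤ 3. But 3 < 4, so no value of m works.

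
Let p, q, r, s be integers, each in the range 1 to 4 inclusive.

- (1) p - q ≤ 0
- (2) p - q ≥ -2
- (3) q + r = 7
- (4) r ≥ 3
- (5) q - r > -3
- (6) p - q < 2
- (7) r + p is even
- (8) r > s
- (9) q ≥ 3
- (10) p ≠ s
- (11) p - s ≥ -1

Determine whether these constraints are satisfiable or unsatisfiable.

Satisfiable

Try p = 2, q = 3, r = 4, s = 1.
Check constraint 1: p - q = -1; constraint 2: p - q = -1; constraint 3: q + r = 7. The remaining constraints are straightforward to verify.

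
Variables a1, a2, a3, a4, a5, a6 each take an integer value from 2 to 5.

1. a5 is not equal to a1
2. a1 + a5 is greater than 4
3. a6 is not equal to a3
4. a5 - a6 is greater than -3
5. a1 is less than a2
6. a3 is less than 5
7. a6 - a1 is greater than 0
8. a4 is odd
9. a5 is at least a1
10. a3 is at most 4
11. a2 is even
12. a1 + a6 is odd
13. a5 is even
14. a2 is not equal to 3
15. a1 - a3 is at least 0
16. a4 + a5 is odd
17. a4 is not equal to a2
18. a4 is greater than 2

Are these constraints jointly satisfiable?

Try a1 = 2, a2 = 4, a3 = 2, a4 = 5, a5 = 4, a6 = 5.
Check constraint 2: a1 + a5 = 6; constraint 4: a5 - a6 = -1. The remaining constraints are straightforward to verify.

Satisfiable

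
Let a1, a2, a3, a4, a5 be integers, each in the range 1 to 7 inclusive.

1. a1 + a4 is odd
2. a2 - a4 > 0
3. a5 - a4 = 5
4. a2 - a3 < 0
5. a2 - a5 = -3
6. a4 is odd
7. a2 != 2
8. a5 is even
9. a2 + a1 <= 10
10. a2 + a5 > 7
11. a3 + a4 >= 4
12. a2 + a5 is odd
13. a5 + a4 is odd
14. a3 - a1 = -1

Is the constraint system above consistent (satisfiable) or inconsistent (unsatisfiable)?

One satisfying assignment is a1 = 6, a2 = 3, a3 = 5, a4 = 1, a5 = 6.
For the less obvious constraints — constraint 2: a2 - a4 = 2; constraint 3: a5 - a4 = 5 — and the others hold by inspection.

Satisfiable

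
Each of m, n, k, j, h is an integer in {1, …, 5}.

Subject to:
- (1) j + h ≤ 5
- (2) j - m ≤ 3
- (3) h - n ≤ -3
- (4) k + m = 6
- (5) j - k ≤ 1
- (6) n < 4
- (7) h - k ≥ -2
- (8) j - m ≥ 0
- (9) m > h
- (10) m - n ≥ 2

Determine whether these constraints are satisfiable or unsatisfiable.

Unsatisfiable

Constraints 3, 5, 7, 8, and 10 give h − k ≥ -2, k − j ≥ -1, j − m ≥ 0, m − n ≥ 2, n − h ≥ 3.
Adding all 5 inequalities: the left sides telescope to 0, and the right sides sum to (-2) + (-1) + 0 + 2 + 3 = 2. So 0 ≥ 2, which is false.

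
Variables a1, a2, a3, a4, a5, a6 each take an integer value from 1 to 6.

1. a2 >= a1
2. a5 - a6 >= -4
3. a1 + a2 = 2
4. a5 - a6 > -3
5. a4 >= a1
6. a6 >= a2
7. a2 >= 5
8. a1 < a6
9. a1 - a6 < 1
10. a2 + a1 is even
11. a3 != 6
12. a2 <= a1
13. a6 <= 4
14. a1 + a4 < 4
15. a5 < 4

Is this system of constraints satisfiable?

From constraint 7: a2 ≥ 5. From constraints 6 and 13: a2 ≤ a6 and a6 ≤ 4, so a2 ≤ 4. But 4 < 5, so no value of a2 works.

Unsatisfiable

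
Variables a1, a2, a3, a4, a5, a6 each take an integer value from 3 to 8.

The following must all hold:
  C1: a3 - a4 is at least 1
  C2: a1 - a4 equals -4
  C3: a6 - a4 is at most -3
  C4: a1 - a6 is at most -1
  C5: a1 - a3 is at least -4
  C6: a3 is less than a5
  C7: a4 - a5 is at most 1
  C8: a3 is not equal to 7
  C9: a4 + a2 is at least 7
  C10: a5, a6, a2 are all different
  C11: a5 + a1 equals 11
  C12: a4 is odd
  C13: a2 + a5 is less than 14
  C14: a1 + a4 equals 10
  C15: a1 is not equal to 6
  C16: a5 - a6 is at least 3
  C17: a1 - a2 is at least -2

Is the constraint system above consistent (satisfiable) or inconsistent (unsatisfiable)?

Unsatisfiable

Constraints 1, 3, 4, and 5 give a6 − a1 ≥ 1, a1 − a3 ≥ -4, a3 − a4 ≥ 1, a4 − a6 ≥ 3.
Adding all 4 inequalities: the left sides telescope to 0, and the right sides sum to 1 + (-4) + 1 + 3 = 1. So 0 ≥ 1, which is false.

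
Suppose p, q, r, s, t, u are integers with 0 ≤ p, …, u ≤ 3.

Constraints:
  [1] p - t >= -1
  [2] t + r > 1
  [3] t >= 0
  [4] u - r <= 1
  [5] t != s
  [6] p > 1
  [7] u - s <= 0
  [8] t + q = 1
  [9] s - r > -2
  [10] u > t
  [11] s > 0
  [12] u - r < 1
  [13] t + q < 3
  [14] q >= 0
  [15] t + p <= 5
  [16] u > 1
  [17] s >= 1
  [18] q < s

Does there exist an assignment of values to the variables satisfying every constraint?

Satisfiable

Setting (p, q, r, s, t, u) = (2, 1, 2, 3, 0, 2) satisfies everything: constraint 1: p - t = 2; constraint 2: t + r = 2, and the others follow.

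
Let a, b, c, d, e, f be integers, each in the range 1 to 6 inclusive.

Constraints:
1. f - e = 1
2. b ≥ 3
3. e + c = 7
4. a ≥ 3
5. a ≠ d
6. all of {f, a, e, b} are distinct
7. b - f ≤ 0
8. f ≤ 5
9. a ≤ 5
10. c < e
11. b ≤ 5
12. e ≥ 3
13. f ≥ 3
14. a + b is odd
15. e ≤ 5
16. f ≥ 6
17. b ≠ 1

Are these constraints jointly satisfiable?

Constraints 2, 4, 8, 9, 11, 12, 13, and 15 confine each of f, a, e, b to the 3 values {3, …, 5}.
Constraint 6 requires all 4 of them to be distinct, but only 3 values are available — impossible by the pigeonhole principle.

Unsatisfiable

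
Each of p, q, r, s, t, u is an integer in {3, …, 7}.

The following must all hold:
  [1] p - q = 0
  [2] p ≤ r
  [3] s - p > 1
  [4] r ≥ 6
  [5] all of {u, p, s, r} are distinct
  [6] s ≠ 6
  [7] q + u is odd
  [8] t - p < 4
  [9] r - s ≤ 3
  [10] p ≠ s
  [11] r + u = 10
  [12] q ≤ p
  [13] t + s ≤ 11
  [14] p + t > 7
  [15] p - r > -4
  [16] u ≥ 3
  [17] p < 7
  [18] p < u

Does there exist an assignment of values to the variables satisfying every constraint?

Satisfiable

Take p = 3, q = 3, r = 6, s = 5, t = 6, u = 4. Then constraint 1: p - q = 0; constraint 3: s - p = 2; constraint 8: t - p = 3, and every other listed constraint is also met.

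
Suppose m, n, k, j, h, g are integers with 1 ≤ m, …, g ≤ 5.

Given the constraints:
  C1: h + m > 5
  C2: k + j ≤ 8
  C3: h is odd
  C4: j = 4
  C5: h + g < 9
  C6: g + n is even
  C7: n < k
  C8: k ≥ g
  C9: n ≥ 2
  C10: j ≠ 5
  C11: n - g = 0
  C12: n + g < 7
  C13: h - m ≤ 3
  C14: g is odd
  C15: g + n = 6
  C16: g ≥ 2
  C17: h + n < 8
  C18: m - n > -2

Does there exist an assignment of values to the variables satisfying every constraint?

Satisfiable

Take m = 3, n = 3, k = 4, j = 4, h = 3, g = 3. Then constraint 1: h + m = 6; constraint 2: k + j = 8, and every other listed constraint is also met.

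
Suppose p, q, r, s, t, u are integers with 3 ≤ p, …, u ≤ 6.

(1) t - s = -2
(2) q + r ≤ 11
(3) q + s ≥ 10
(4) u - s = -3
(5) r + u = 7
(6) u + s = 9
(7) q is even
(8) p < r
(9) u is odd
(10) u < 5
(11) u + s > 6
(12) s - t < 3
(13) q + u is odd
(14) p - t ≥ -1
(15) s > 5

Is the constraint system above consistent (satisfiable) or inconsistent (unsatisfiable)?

Satisfiable

The assignment p = 3, q = 6, r = 4, s = 6, t = 4, u = 3 works:
  constraint 1 holds since t - s = -2.
  constraint 2 holds since q + r = 10.
  constraint 3 holds since q + s = 12.
The rest check out directly.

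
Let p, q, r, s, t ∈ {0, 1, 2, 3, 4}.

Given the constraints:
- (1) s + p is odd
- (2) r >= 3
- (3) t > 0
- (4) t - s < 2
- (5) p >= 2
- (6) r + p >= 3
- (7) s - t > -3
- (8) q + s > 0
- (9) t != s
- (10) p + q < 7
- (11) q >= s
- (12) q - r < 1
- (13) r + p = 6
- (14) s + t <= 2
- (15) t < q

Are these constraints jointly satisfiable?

The assignment p = 3, q = 3, r = 3, s = 0, t = 1 works:
  constraint 4 holds since t - s = 1.
  constraint 6 holds since r + p = 6.
The rest check out directly.

Satisfiable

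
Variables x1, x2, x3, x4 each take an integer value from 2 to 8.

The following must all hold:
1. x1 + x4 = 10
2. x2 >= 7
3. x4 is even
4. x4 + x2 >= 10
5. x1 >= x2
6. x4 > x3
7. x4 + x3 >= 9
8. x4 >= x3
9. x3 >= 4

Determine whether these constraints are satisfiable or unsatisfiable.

Unsatisfiable

From constraints 2 and 5: x1 ≥ x2 ≥ 7. From constraints 8 and 9: x4 ≥ x3 ≥ 4. Hence x1 + x4 ≥ 11. But constraint 1 requires x1 + x4 = 10, and 10 < 11. Contradiction.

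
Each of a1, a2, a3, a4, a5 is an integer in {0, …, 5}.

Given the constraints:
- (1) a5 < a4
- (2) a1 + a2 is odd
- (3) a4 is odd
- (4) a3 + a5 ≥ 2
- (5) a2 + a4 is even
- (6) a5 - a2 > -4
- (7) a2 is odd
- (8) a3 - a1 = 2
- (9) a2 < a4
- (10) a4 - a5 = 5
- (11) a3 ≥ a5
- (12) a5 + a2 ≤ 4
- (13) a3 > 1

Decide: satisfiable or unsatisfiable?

The assignment a1 = 0, a2 = 3, a3 = 2, a4 = 5, a5 = 0 works:
  constraint 4 holds since a3 + a5 = 2.
  constraint 6 holds since a5 - a2 = -3.
  constraint 8 holds since a3 - a1 = 2.
The rest check out directly.

Satisfiable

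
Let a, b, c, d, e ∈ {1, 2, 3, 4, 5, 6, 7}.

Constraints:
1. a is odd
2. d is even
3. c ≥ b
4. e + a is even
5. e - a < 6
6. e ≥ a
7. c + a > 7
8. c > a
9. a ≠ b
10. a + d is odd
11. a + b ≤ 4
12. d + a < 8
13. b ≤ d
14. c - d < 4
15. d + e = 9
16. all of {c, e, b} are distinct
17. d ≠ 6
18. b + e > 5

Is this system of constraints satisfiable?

One satisfying assignment is a = 1, b = 2, c = 7, d = 4, e = 5.
For the less obvious constraints — constraint 5: e - a = 4; constraint 7: c + a = 8; constraint 11: a + b = 3 — and the others hold by inspection.

Satisfiable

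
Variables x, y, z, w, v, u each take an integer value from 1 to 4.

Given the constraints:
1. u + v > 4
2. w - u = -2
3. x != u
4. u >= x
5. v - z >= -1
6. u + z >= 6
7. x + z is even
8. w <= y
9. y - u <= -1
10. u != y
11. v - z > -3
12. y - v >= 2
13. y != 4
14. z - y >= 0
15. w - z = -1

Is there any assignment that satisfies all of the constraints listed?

Constraints 5, 12, and 14 give z − y ≥ 0, y − v ≥ 2, v − z ≥ -1.
Adding all 3 inequalities: the left sides telescope to 0, and the right sides sum to 0 + 2 + (-1) = 1. So 0 ≥ 1, which is false.

Unsatisfiable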